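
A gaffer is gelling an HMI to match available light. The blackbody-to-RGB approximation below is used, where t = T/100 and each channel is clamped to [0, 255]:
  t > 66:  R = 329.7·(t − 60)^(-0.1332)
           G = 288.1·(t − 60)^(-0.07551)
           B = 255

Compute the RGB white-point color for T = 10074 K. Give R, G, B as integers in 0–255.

R=201, G=218, B=255

t = 10074/100 = 100.74; the t > 66 branch applies.
R = 329.7·(100.74 − 60)^(-0.1332) = 329.7·40.74^(-0.1332) = 329.7·0.61030 = 201.217.
G = 288.1·(100.74 − 60)^(-0.07551) = 288.1·40.74^(-0.07551) = 288.1·0.75584 = 217.756.
B = 255 by definition for t > 66.
Rounded: (201, 218, 255).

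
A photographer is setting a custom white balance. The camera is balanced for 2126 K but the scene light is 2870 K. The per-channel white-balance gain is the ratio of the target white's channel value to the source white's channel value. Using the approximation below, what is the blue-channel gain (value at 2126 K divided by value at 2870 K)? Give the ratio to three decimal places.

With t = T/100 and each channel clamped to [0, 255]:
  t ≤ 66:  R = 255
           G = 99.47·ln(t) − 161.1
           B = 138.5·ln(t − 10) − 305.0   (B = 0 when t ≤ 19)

At 2870 K (t = 28.7):
  B = 138.5·ln(28.7 − 10) − 305.0 = 138.5·ln 18.7 − 305.0 = 138.5·2.9285 − 305.0 = 100.601.
At 2126 K (t = 21.26):
  B = 138.5·ln(21.26 − 10) − 305.0 = 138.5·ln 11.26 − 305.0 = 138.5·2.4213 − 305.0 = 30.344.
Gain = 30.344 / 100.601 = 0.3016 → 0.302.

0.302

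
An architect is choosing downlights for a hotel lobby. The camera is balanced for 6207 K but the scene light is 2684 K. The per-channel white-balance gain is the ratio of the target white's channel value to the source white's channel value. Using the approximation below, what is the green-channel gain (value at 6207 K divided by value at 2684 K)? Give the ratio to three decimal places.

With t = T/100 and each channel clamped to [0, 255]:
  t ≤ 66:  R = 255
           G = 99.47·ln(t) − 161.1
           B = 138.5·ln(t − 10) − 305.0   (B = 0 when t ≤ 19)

1.502

At 2684 K (t = 26.84):
  G = 99.47·ln 26.84 − 161.1 = 99.47·3.2899 − 161.1 = 166.146.
At 6207 K (t = 62.07):
  G = 99.47·ln 62.07 − 161.1 = 99.47·4.1283 − 161.1 = 249.538.
Gain = 249.538 / 166.146 = 1.5019 → 1.502.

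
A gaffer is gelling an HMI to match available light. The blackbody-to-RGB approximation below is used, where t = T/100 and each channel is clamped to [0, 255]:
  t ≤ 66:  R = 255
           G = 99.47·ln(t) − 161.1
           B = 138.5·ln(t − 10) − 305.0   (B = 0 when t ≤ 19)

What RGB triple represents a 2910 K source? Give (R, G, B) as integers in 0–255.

(255, 174, 104)

t = 2910/100 = 29.1; the t ≤ 66 branch applies.
R = 255 by definition for t ≤ 66.
G = 99.47·ln 29.1 − 161.1 = 99.47·3.3707 − 161.1 = 174.187.
B = 138.5·ln(29.1 − 10) − 305.0 = 138.5·ln 19.1 − 305.0 = 138.5·2.9497 − 305.0 = 103.532.
Rounded: (255, 174, 104).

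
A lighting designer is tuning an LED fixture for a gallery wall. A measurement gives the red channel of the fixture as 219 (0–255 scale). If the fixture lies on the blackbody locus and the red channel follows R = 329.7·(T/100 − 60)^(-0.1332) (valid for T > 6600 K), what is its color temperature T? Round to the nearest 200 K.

(t − 60)^(-0.1332) = 219/329.7 = 0.66424.
t − 60 = 0.66424^(1/-0.1332) = 0.66424^(-7.508) = 21.572, so t = 81.572.
T = 100·t = 8157 K → 8200 K to the nearest 200 K.

8200 K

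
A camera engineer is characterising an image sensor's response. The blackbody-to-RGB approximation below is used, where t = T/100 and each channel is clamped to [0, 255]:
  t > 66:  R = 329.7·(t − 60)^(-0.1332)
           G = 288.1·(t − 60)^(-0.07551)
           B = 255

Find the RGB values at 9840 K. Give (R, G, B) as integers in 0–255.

t = 9840/100 = 98.4; the t > 66 branch applies.
R = 329.7·(98.4 − 60)^(-0.1332) = 329.7·38.4^(-0.1332) = 329.7·0.61513 = 202.808.
G = 288.1·(98.4 − 60)^(-0.07551) = 288.1·38.4^(-0.07551) = 288.1·0.75922 = 218.731.
B = 255 by definition for t > 66.
Rounded: (203, 219, 255).

(203, 219, 255)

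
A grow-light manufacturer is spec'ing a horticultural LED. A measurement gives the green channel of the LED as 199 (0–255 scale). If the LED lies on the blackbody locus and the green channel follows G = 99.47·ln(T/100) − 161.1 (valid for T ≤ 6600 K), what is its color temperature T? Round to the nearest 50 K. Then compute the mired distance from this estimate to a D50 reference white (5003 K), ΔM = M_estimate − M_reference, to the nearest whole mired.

ln t = (199 + 161.1) / 99.47 = 3.6202.
t = e^3.6202 = 37.345.
T = 100·t = 3734 K → 3750 K to the nearest 50 K.
M_estimate = 10⁶/3750 = 266.67; M_reference = 10⁶/5003 = 199.88.
ΔM = 266.67 − 199.88 = 66.79 → +67 mireds.

+67 mireds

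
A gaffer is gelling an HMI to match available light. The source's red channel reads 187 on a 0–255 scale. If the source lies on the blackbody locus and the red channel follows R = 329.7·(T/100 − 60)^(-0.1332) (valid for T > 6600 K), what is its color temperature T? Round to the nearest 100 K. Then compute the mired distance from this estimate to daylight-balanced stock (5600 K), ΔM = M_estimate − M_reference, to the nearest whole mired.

(t − 60)^(-0.1332) = 187/329.7 = 0.56718.
t − 60 = 0.56718^(1/-0.1332) = 0.56718^(-7.508) = 70.620, so t = 130.620.
T = 100·t = 13062 K → 13100 K to the nearest 100 K.
M_estimate = 10⁶/13100 = 76.34; M_reference = 10⁶/5600 = 178.57.
ΔM = 76.34 − 178.57 = -102.24 → -102 mireds.

-102 mireds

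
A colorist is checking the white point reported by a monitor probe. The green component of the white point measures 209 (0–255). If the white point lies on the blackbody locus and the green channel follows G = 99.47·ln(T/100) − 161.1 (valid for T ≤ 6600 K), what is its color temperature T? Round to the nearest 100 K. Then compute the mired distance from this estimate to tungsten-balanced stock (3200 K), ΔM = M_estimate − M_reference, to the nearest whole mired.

ln t = (209 + 161.1) / 99.47 = 3.7207.
t = e^3.7207 = 41.294.
T = 100·t = 4129 K → 4100 K to the nearest 100 K.
M_estimate = 10⁶/4100 = 243.90; M_reference = 10⁶/3200 = 312.50.
ΔM = 243.90 − 312.50 = -68.60 → -69 mireds.

-69 mireds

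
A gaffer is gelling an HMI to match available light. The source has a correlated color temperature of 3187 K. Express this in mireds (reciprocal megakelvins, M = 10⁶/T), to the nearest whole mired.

M = 10⁶ / 3187 = 313.775 → 314 mireds.

314 mireds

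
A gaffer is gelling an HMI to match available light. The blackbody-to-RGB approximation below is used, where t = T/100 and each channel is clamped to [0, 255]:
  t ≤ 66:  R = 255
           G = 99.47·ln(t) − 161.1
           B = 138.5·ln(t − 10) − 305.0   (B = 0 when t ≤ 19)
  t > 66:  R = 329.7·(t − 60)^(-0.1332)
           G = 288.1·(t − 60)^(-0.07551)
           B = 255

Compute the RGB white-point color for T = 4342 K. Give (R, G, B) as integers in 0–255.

(255, 214, 181)

t = 4342/100 = 43.42; the t ≤ 66 branch applies.
R = 255 by definition for t ≤ 66.
G = 99.47·ln 43.42 − 161.1 = 99.47·3.7709 − 161.1 = 213.993.
B = 138.5·ln(43.42 − 10) − 305.0 = 138.5·ln 33.42 − 305.0 = 138.5·3.5092 − 305.0 = 181.018.
Rounded: (255, 214, 181).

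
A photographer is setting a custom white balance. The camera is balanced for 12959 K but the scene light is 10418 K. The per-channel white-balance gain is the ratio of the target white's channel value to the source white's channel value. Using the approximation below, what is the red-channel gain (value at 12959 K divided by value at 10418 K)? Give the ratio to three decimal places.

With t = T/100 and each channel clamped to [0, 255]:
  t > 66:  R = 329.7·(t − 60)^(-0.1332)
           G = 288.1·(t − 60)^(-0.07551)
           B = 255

0.941

At 10418 K (t = 104.18):
  R = 329.7·(104.18 − 60)^(-0.1332) = 329.7·44.18^(-0.1332) = 329.7·0.60375 = 199.056.
At 12959 K (t = 129.59):
  R = 329.7·(129.59 − 60)^(-0.1332) = 329.7·69.59^(-0.1332) = 329.7·0.56829 = 187.366.
Gain = 187.366 / 199.056 = 0.9413 → 0.941.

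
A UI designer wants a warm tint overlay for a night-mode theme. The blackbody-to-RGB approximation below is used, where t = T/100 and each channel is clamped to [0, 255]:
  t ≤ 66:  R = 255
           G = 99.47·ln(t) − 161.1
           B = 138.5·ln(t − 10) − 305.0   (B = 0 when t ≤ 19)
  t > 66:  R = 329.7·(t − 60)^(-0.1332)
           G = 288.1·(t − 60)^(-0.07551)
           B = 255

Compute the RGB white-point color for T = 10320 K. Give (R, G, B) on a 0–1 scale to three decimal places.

(0.783, 0.850, 1.000)

t = 10320/100 = 103.2; the t > 66 branch applies.
R = 329.7·(103.2 − 60)^(-0.1332) = 329.7·43.2^(-0.1332) = 329.7·0.60555 = 199.651.
G = 288.1·(103.2 − 60)^(-0.07551) = 288.1·43.2^(-0.07551) = 288.1·0.75250 = 216.794.
B = 255 by definition for t > 66.
Dividing each by 255: (0.7829, 0.8502, 1.0000) → (0.783, 0.850, 1.000).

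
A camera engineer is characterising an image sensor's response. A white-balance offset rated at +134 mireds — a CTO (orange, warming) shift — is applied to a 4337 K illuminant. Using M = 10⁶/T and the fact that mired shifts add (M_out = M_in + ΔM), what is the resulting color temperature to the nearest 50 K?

2750 K

M_in = 10⁶/4337 = 230.57 mireds.
M_out = 230.57 + (+134) = 364.57 mireds.
T_out = 10⁶/364.57 = 2742.9 K → 2750 K.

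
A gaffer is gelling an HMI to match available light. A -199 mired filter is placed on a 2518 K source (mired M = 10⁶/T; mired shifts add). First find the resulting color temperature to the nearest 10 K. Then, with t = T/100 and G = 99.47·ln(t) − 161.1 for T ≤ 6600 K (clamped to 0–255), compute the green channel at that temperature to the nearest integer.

M_in = 10⁶/2518 = 397.14; M_out = 397.14 + (-199) = 198.14.
T_out = 10⁶/198.14 = 5046.9 K → 5050 K; t = 50.5.
G = 99.47·ln 50.5 − 161.1 = 99.47·3.9220 − 161.1 = 229.019.
Rounded: 229.

229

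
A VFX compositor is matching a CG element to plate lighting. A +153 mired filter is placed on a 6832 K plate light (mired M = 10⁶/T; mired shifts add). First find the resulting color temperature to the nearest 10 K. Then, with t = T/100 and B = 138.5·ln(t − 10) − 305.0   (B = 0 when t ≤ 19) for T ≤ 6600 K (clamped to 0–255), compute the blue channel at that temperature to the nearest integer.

132

M_in = 10⁶/6832 = 146.37; M_out = 146.37 + (+153) = 299.37.
T_out = 10⁶/299.37 = 3340.3 K → 3340 K; t = 33.4.
B = 138.5·ln(33.4 − 10) − 305.0 = 138.5·ln 23.4 − 305.0 = 138.5·3.1527 − 305.0 = 131.654.
Rounded: 132.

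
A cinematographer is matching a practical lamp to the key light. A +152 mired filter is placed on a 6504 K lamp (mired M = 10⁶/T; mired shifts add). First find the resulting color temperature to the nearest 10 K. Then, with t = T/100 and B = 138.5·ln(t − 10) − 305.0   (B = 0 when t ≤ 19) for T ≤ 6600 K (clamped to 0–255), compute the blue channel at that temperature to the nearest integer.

M_in = 10⁶/6504 = 153.75; M_out = 153.75 + (+152) = 305.75.
T_out = 10⁶/305.75 = 3270.6 K → 3270 K; t = 32.7.
B = 138.5·ln(32.7 − 10) − 305.0 = 138.5·ln 22.7 − 305.0 = 138.5·3.1224 − 305.0 = 127.448.
Rounded: 127.

127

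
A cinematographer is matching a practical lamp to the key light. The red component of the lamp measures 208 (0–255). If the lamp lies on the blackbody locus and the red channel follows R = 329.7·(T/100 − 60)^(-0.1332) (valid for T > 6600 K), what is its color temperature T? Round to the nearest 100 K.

(t − 60)^(-0.1332) = 208/329.7 = 0.63088.
t − 60 = 0.63088^(1/-0.1332) = 0.63088^(-7.508) = 31.763, so t = 91.763.
T = 100·t = 9176 K → 9200 K to the nearest 100 K.

9200 K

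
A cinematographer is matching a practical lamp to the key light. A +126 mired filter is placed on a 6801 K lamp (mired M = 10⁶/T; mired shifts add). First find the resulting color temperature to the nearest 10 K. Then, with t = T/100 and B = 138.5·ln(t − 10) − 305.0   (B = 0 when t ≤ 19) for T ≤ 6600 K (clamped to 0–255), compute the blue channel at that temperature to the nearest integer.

M_in = 10⁶/6801 = 147.04; M_out = 147.04 + (+126) = 273.04.
T_out = 10⁶/273.04 = 3662.5 K → 3660 K; t = 36.6.
B = 138.5·ln(36.6 − 10) − 305.0 = 138.5·ln 26.6 − 305.0 = 138.5·3.2809 − 305.0 = 149.406.
Rounded: 149.

149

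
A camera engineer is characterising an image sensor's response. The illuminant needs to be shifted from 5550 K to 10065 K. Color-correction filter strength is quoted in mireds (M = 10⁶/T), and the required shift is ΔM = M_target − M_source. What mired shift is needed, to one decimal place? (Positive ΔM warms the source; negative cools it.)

M_source = 10⁶/5550 = 180.180; M_target = 10⁶/10065 = 99.354.
ΔM = 99.354 − 180.180 = -80.826 → -80.8 mireds, a cooling shift.

-80.8 mireds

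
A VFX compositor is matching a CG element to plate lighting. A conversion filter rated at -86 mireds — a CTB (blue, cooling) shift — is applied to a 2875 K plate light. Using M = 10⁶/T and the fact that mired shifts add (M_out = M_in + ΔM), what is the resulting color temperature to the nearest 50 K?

M_in = 10⁶/2875 = 347.83 mireds.
M_out = 347.83 + (-86) = 261.83 mireds.
T_out = 10⁶/261.83 = 3819.3 K → 3800 K.

3800 K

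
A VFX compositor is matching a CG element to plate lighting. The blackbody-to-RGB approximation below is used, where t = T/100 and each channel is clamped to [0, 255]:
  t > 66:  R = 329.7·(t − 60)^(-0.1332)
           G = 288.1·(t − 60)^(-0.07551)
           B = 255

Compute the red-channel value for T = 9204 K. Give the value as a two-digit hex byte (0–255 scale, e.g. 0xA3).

0xD0

t = 9204/100 = 92.04; the t > 66 branch applies.
R = 329.7·(92.04 − 60)^(-0.1332) = 329.7·32.04^(-0.1332) = 329.7·0.63015 = 207.759.
Rounded: 208; in hex, 0xD0.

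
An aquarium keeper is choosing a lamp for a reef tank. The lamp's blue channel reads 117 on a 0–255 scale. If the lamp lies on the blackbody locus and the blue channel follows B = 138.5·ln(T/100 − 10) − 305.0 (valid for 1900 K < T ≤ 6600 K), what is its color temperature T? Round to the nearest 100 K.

3100 K

ln(t − 10) = (117 + 305.0) / 138.5 = 3.0469.
t − 10 = e^3.0469 = 21.051, so t = 31.051.
T = 100·t = 3105 K → 3100 K to the nearest 100 K.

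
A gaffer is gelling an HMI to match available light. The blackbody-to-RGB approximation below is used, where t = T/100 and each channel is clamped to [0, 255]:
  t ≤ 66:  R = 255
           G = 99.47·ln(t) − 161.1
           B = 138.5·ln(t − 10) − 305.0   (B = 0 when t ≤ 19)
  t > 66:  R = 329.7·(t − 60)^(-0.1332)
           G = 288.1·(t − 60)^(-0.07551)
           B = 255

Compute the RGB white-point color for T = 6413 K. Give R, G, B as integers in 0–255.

R=255, G=253, B=248

t = 6413/100 = 64.13; the t ≤ 66 branch applies.
R = 255 by definition for t ≤ 66.
G = 99.47·ln 64.13 − 161.1 = 99.47·4.1609 − 161.1 = 252.786.
B = 138.5·ln(64.13 − 10) − 305.0 = 138.5·ln 54.13 − 305.0 = 138.5·3.9914 − 305.0 = 247.807.
Rounded: (255, 253, 248).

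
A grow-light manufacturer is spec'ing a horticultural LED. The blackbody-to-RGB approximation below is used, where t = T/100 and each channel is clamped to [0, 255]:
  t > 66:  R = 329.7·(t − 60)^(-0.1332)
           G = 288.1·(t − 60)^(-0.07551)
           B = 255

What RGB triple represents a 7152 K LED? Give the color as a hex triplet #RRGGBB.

#EEF0FF

t = 7152/100 = 71.52; the t > 66 branch applies.
R = 329.7·(71.52 − 60)^(-0.1332) = 329.7·11.52^(-0.1332) = 329.7·0.72213 = 238.086.
G = 288.1·(71.52 − 60)^(-0.07551) = 288.1·11.52^(-0.07551) = 288.1·0.83148 = 239.548.
B = 255 by definition for t > 66.
Rounded: (238, 240, 255).
In hex: #EEF0FF.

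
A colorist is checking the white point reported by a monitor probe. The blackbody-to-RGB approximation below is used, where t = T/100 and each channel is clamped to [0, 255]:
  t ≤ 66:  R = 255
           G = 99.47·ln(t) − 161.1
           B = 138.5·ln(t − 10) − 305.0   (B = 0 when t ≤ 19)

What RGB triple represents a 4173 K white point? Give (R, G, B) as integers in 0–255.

t = 4173/100 = 41.73; the t ≤ 66 branch applies.
R = 255 by definition for t ≤ 66.
G = 99.47·ln 41.73 − 161.1 = 99.47·3.7312 − 161.1 = 210.044.
B = 138.5·ln(41.73 − 10) − 305.0 = 138.5·ln 31.73 − 305.0 = 138.5·3.4573 − 305.0 = 173.831.
Rounded: (255, 210, 174).

(255, 210, 174)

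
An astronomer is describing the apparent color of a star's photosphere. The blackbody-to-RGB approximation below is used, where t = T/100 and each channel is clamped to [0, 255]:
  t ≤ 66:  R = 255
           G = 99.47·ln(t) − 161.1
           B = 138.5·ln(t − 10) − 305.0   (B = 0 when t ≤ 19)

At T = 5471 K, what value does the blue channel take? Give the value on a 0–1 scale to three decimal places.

0.868

t = 5471/100 = 54.71; the t ≤ 66 branch applies.
B = 138.5·ln(54.71 − 10) − 305.0 = 138.5·ln 44.71 − 305.0 = 138.5·3.8002 − 305.0 = 221.327.
On a 0–1 scale: 221.327/255 = 0.8680 → 0.868.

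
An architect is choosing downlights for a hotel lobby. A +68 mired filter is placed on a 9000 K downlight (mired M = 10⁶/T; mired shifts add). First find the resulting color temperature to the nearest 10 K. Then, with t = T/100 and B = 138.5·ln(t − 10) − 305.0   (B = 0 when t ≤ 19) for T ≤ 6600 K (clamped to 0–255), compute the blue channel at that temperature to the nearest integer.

225

M_in = 10⁶/9000 = 111.11; M_out = 111.11 + (+68) = 179.11.
T_out = 10⁶/179.11 = 5583.1 K → 5580 K; t = 55.8.
B = 138.5·ln(55.8 − 10) − 305.0 = 138.5·ln 45.8 − 305.0 = 138.5·3.8243 − 305.0 = 224.663.
Rounded: 225.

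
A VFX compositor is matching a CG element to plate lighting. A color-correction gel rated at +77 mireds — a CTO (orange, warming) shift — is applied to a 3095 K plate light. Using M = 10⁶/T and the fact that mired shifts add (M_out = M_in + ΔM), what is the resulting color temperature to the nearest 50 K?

2500 K

M_in = 10⁶/3095 = 323.10 mireds.
M_out = 323.10 + (+77) = 400.10 mireds.
T_out = 10⁶/400.10 = 2499.4 K → 2500 K.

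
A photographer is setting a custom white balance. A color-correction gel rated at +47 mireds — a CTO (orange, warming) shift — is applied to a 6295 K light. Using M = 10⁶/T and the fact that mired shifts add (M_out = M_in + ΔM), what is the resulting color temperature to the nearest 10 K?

4860 K

M_in = 10⁶/6295 = 158.86 mireds.
M_out = 158.86 + (+47) = 205.86 mireds.
T_out = 10⁶/205.86 = 4857.8 K → 4860 K.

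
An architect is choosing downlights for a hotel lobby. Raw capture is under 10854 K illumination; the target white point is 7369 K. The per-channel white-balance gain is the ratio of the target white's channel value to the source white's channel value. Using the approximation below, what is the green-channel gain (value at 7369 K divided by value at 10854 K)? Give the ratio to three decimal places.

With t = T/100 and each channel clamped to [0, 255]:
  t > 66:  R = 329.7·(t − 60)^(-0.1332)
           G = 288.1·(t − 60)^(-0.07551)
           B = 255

At 10854 K (t = 108.54):
  G = 288.1·(108.54 − 60)^(-0.07551) = 288.1·48.54^(-0.07551) = 288.1·0.74590 = 214.895.
At 7369 K (t = 73.69):
  G = 288.1·(73.69 − 60)^(-0.07551) = 288.1·13.69^(-0.07551) = 288.1·0.82071 = 236.447.
Gain = 236.447 / 214.895 = 1.1003 → 1.100.

1.100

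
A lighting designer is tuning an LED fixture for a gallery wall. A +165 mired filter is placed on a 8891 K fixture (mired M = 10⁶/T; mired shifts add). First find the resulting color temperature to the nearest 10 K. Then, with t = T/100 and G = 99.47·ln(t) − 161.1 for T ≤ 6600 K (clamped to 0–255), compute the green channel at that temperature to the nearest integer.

M_in = 10⁶/8891 = 112.47; M_out = 112.47 + (+165) = 277.47.
T_out = 10⁶/277.47 = 3604.0 K → 3600 K; t = 36.
G = 99.47·ln 36 − 161.1 = 99.47·3.5835 − 161.1 = 195.353.
Rounded: 195.

195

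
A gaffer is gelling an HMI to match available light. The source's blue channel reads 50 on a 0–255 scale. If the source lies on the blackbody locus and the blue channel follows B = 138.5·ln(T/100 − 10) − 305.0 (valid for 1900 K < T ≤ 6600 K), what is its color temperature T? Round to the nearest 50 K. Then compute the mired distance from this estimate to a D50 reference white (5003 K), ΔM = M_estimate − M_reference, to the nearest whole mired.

ln(t − 10) = (50 + 305.0) / 138.5 = 2.5632.
t − 10 = e^2.5632 = 12.977, so t = 22.977.
T = 100·t = 2298 K → 2300 K to the nearest 50 K.
M_estimate = 10⁶/2300 = 434.78; M_reference = 10⁶/5003 = 199.88.
ΔM = 434.78 − 199.88 = 234.90 → +235 mireds.

+235 mireds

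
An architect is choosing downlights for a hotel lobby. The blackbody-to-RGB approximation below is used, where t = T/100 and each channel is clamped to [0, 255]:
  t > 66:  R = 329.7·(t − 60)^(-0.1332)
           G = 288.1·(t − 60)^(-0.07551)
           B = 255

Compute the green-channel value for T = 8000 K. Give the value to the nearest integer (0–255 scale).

t = 8000/100 = 80; the t > 66 branch applies.
G = 288.1·(80 − 60)^(-0.07551) = 288.1·20^(-0.07551) = 288.1·0.79755 = 229.775.
Rounded: 230.

230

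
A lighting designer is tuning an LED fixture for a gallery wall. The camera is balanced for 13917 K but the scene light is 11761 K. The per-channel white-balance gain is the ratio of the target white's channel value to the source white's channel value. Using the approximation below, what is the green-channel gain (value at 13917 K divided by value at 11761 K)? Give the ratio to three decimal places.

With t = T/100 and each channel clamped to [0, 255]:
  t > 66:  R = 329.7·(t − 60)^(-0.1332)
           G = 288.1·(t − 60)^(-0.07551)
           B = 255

At 11761 K (t = 117.61):
  G = 288.1·(117.61 − 60)^(-0.07551) = 288.1·57.61^(-0.07551) = 288.1·0.73632 = 212.133.
At 13917 K (t = 139.17):
  G = 288.1·(139.17 − 60)^(-0.07551) = 288.1·79.17^(-0.07551) = 288.1·0.71885 = 207.101.
Gain = 207.101 / 212.133 = 0.9763 → 0.976.

0.976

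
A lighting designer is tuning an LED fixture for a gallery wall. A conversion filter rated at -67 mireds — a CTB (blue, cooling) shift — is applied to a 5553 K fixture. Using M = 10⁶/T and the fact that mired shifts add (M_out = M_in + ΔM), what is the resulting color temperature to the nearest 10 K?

M_in = 10⁶/5553 = 180.08 mireds.
M_out = 180.08 + (-67) = 113.08 mireds.
T_out = 10⁶/113.08 = 8843.1 K → 8840 K.

8840 K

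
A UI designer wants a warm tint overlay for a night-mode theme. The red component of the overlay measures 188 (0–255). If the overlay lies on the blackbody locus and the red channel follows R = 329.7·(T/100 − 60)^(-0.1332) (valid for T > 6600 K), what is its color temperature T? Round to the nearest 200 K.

(t − 60)^(-0.1332) = 188/329.7 = 0.57022.
t − 60 = 0.57022^(1/-0.1332) = 0.57022^(-7.508) = 67.848, so t = 127.848.
T = 100·t = 12785 K → 12800 K to the nearest 200 K.

12800 K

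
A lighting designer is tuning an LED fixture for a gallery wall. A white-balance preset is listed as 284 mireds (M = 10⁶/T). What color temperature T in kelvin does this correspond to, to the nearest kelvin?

3521 K

T = 10⁶ / 284 = 3521.13 K → 3521 K.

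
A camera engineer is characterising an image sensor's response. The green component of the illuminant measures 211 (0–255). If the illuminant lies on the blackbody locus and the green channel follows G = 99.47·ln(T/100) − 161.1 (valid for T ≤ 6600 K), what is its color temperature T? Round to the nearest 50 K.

4200 K

ln t = (211 + 161.1) / 99.47 = 3.7408.
t = e^3.7408 = 42.133.
T = 100·t = 4213 K → 4200 K to the nearest 50 K.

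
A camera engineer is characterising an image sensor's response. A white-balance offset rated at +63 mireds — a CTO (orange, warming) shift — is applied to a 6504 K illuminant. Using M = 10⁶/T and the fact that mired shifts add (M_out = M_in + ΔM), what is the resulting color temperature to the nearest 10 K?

4610 K

M_in = 10⁶/6504 = 153.75 mireds.
M_out = 153.75 + (+63) = 216.75 mireds.
T_out = 10⁶/216.75 = 4613.6 K → 4610 K.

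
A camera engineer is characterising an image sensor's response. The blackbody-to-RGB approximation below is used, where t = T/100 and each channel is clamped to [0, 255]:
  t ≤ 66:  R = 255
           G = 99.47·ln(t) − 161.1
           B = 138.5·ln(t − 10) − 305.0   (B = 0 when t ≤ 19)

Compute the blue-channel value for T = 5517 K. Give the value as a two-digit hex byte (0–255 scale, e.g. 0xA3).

t = 5517/100 = 55.17; the t ≤ 66 branch applies.
B = 138.5·ln(55.17 − 10) − 305.0 = 138.5·ln 45.17 − 305.0 = 138.5·3.8104 − 305.0 = 222.745.
Rounded: 223; in hex, 0xDF.

0xDF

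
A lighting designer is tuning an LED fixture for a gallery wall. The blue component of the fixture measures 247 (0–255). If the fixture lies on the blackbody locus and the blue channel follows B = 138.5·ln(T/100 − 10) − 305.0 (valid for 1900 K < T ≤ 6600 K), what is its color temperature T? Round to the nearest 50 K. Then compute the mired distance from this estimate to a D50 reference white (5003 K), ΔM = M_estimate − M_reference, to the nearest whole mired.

ln(t − 10) = (247 + 305.0) / 138.5 = 3.9856.
t − 10 = e^3.9856 = 53.815, so t = 63.815.
T = 100·t = 6382 K → 6400 K to the nearest 50 K.
M_estimate = 10⁶/6400 = 156.25; M_reference = 10⁶/5003 = 199.88.
ΔM = 156.25 − 199.88 = -43.63 → -44 mireds.

-44 mireds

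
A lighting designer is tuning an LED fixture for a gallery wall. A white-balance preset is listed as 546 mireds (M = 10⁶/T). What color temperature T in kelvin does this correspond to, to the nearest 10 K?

T = 10⁶ / 546 = 1831.50 K → 1830 K.

1830 K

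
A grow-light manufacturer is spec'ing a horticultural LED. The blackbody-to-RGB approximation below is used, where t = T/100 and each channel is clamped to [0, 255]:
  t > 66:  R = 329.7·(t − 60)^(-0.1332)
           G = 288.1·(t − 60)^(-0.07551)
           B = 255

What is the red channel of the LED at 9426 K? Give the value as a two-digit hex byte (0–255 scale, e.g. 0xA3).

0xCE

t = 9426/100 = 94.26; the t > 66 branch applies.
R = 329.7·(94.26 − 60)^(-0.1332) = 329.7·34.26^(-0.1332) = 329.7·0.62455 = 205.914.
Rounded: 206; in hex, 0xCE.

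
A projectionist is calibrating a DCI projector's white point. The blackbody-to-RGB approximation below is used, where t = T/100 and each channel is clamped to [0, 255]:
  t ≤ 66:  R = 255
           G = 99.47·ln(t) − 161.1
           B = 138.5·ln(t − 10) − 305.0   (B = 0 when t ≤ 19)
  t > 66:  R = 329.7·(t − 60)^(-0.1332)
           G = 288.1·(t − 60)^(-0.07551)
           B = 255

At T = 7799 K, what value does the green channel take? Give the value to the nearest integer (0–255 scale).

232

t = 7799/100 = 77.99; the t > 66 branch applies.
G = 288.1·(77.99 − 60)^(-0.07551) = 288.1·17.99^(-0.07551) = 288.1·0.80396 = 231.620.
Rounded: 232.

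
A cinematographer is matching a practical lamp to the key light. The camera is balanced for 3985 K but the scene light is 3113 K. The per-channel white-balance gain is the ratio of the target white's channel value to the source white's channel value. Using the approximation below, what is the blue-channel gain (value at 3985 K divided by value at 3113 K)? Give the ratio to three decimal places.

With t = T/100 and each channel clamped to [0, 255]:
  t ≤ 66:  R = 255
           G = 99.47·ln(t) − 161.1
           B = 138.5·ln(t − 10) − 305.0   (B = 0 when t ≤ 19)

1.407

At 3113 K (t = 31.13):
  B = 138.5·ln(31.13 − 10) − 305.0 = 138.5·ln 21.13 − 305.0 = 138.5·3.0507 − 305.0 = 117.521.
At 3985 K (t = 39.85):
  B = 138.5·ln(39.85 − 10) − 305.0 = 138.5·ln 29.85 − 305.0 = 138.5·3.3962 − 305.0 = 165.372.
Gain = 165.372 / 117.521 = 1.4072 → 1.407.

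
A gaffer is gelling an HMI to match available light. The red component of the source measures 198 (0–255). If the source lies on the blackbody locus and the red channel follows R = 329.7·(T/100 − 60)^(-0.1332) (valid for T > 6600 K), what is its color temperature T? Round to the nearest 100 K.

10600 K

(t − 60)^(-0.1332) = 198/329.7 = 0.60055.
t − 60 = 0.60055^(1/-0.1332) = 0.60055^(-7.508) = 45.980, so t = 105.980.
T = 100·t = 10598 K → 10600 K to the nearest 100 K.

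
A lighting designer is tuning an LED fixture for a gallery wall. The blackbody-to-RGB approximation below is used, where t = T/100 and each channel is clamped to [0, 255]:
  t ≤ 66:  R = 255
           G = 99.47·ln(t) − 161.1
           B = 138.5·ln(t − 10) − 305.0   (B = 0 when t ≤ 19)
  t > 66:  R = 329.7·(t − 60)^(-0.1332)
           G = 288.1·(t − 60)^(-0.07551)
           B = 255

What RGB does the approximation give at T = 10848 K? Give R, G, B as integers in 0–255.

R=197, G=215, B=255

t = 10848/100 = 108.48; the t > 66 branch applies.
R = 329.7·(108.48 − 60)^(-0.1332) = 329.7·48.48^(-0.1332) = 329.7·0.59633 = 196.608.
G = 288.1·(108.48 − 60)^(-0.07551) = 288.1·48.48^(-0.07551) = 288.1·0.74597 = 214.915.
B = 255 by definition for t > 66.
Rounded: (197, 215, 255).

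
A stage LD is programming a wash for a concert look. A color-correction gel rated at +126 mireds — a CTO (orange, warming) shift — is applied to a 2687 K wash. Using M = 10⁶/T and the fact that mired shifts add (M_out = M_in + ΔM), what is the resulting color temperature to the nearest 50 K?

M_in = 10⁶/2687 = 372.16 mireds.
M_out = 372.16 + (+126) = 498.16 mireds.
T_out = 10⁶/498.16 = 2007.4 K → 2000 K.

2000 K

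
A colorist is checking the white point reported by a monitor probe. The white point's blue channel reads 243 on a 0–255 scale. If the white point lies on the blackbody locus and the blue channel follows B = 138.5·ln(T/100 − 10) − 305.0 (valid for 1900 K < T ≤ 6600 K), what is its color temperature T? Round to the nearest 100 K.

6200 K

ln(t − 10) = (243 + 305.0) / 138.5 = 3.9567.
t − 10 = e^3.9567 = 52.283, so t = 62.283.
T = 100·t = 6228 K → 6200 K to the nearest 100 K.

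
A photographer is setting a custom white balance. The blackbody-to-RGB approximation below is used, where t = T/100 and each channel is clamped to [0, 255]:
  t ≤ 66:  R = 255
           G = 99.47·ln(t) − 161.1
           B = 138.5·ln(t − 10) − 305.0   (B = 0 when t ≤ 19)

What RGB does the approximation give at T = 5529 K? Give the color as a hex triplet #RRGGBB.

t = 5529/100 = 55.29; the t ≤ 66 branch applies.
R = 255 by definition for t ≤ 66.
G = 99.47·ln 55.29 − 161.1 = 99.47·4.0126 − 161.1 = 238.033.
B = 138.5·ln(55.29 − 10) − 305.0 = 138.5·ln 45.29 − 305.0 = 138.5·3.8131 − 305.0 = 223.112.
Rounded: (255, 238, 223).
In hex: #FFEEDF.

#FFEEDF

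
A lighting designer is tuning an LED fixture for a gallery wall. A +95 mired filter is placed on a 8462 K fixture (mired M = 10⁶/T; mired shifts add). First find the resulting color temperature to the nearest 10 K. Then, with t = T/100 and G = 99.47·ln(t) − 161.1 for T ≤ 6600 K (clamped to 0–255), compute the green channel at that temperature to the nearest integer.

222

M_in = 10⁶/8462 = 118.18; M_out = 118.18 + (+95) = 213.18.
T_out = 10⁶/213.18 = 4691.0 K → 4690 K; t = 46.9.
G = 99.47·ln 46.9 − 161.1 = 99.47·3.8480 − 161.1 = 221.662.
Rounded: 222.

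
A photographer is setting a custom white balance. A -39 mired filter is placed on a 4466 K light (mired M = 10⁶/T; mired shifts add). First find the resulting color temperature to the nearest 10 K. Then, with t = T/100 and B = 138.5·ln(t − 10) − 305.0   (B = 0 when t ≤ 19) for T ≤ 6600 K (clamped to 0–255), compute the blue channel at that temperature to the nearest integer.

219

M_in = 10⁶/4466 = 223.91; M_out = 223.91 + (-39) = 184.91.
T_out = 10⁶/184.91 = 5407.9 K → 5410 K; t = 54.1.
B = 138.5·ln(54.1 − 10) − 305.0 = 138.5·ln 44.1 − 305.0 = 138.5·3.7865 − 305.0 = 219.425.
Rounded: 219.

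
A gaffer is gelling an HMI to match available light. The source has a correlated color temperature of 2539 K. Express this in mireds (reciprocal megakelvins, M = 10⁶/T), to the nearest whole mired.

M = 10⁶ / 2539 = 393.856 → 394 mireds.

394 mireds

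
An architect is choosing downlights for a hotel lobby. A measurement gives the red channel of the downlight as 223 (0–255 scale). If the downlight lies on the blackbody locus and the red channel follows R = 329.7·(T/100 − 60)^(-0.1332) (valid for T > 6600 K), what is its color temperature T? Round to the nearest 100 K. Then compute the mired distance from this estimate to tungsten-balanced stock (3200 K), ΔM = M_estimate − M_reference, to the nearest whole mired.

-186 mireds

(t − 60)^(-0.1332) = 223/329.7 = 0.67637.
t − 60 = 0.67637^(1/-0.1332) = 0.67637^(-7.508) = 18.831, so t = 78.831.
T = 100·t = 7883 K → 7900 K to the nearest 100 K.
M_estimate = 10⁶/7900 = 126.58; M_reference = 10⁶/3200 = 312.50.
ΔM = 126.58 − 312.50 = -185.92 → -186 mireds.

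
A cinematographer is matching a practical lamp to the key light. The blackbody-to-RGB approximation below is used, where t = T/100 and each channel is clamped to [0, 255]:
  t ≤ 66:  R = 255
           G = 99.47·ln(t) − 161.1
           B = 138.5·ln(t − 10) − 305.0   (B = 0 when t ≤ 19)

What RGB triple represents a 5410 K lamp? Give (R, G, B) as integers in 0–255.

t = 5410/100 = 54.1; the t ≤ 66 branch applies.
R = 255 by definition for t ≤ 66.
G = 99.47·ln 54.1 − 161.1 = 99.47·3.9908 − 161.1 = 235.868.
B = 138.5·ln(54.1 − 10) − 305.0 = 138.5·ln 44.1 − 305.0 = 138.5·3.7865 − 305.0 = 219.425.
Rounded: (255, 236, 219).

(255, 236, 219)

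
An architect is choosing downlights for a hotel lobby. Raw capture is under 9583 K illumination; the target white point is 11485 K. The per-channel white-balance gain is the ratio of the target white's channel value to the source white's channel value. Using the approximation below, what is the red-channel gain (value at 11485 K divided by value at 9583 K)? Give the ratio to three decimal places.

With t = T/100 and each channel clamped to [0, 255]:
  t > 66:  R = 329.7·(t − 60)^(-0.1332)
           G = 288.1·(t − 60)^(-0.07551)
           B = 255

0.945

At 9583 K (t = 95.83):
  R = 329.7·(95.83 − 60)^(-0.1332) = 329.7·35.83^(-0.1332) = 329.7·0.62083 = 204.688.
At 11485 K (t = 114.85):
  R = 329.7·(114.85 − 60)^(-0.1332) = 329.7·54.85^(-0.1332) = 329.7·0.58660 = 193.402.
Gain = 193.402 / 204.688 = 0.9449 → 0.945.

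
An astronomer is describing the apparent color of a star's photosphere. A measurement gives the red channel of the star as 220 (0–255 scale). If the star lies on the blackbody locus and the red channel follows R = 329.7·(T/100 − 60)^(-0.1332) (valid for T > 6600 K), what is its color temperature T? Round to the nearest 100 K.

(t − 60)^(-0.1332) = 220/329.7 = 0.66727.
t − 60 = 0.66727^(1/-0.1332) = 0.66727^(-7.508) = 20.847, so t = 80.847.
T = 100·t = 8085 K → 8100 K to the nearest 100 K.

8100 K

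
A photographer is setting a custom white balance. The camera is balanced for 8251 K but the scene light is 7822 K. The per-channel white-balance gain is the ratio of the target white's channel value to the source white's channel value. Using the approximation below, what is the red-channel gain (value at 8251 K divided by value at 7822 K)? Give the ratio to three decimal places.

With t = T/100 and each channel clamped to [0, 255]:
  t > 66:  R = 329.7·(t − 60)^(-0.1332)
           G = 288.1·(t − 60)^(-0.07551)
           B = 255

0.972

At 7822 K (t = 78.22):
  R = 329.7·(78.22 − 60)^(-0.1332) = 329.7·18.22^(-0.1332) = 329.7·0.67935 = 223.982.
At 8251 K (t = 82.51):
  R = 329.7·(82.51 − 60)^(-0.1332) = 329.7·22.51^(-0.1332) = 329.7·0.66049 = 217.762.
Gain = 217.762 / 223.982 = 0.9722 → 0.972.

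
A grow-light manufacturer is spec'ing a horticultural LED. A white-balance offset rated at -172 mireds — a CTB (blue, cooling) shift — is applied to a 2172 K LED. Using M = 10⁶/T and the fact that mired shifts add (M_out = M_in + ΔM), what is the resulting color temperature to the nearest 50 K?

3450 K

M_in = 10⁶/2172 = 460.41 mireds.
M_out = 460.41 + (-172) = 288.41 mireds.
T_out = 10⁶/288.41 = 3467.3 K → 3450 K.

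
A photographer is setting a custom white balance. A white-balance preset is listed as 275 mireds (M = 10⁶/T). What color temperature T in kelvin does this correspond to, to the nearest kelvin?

T = 10⁶ / 275 = 3636.36 K → 3636 K.

3636 K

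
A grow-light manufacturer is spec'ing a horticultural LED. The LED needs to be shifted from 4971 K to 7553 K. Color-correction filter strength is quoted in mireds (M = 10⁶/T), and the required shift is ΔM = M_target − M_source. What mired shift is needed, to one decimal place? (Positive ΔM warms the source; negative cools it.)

M_source = 10⁶/4971 = 201.167; M_target = 10⁶/7553 = 132.398.
ΔM = 132.398 − 201.167 = -68.769 → -68.8 mireds, a cooling shift.

-68.8 mireds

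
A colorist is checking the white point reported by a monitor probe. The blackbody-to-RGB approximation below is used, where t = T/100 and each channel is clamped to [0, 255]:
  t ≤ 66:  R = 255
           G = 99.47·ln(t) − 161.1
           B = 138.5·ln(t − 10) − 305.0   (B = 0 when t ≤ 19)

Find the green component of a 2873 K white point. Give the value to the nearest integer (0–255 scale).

173

t = 2873/100 = 28.73; the t ≤ 66 branch applies.
G = 99.47·ln 28.73 − 161.1 = 99.47·3.3579 − 161.1 = 172.914.
Rounded: 173.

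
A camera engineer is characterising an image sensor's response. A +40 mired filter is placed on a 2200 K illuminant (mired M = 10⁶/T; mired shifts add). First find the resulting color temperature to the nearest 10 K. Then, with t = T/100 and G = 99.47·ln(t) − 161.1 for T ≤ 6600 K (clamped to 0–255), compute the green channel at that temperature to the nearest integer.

M_in = 10⁶/2200 = 454.55; M_out = 454.55 + (+40) = 494.55.
T_out = 10⁶/494.55 = 2022.1 K → 2020 K; t = 20.2.
G = 99.47·ln 20.2 − 161.1 = 99.47·3.0057 − 161.1 = 137.875.
Rounded: 138.

138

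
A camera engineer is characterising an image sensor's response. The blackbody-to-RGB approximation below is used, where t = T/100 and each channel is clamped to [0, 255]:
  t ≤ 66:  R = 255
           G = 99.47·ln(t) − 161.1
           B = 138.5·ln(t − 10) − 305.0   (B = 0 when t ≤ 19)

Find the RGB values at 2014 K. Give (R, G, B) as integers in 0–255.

(255, 138, 16)

t = 2014/100 = 20.14; the t ≤ 66 branch applies.
R = 255 by definition for t ≤ 66.
G = 99.47·ln 20.14 − 161.1 = 99.47·3.0027 − 161.1 = 137.579.
B = 138.5·ln(20.14 − 10) − 305.0 = 138.5·ln 10.14 − 305.0 = 138.5·2.3165 − 305.0 = 15.834.
Rounded: (255, 138, 16).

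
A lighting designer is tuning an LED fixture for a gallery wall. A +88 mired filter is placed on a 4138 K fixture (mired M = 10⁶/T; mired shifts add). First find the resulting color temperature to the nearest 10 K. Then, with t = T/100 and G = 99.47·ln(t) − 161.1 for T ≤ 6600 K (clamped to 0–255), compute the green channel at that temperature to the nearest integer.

178

M_in = 10⁶/4138 = 241.66; M_out = 241.66 + (+88) = 329.66.
T_out = 10⁶/329.66 = 3033.4 K → 3030 K; t = 30.3.
G = 99.47·ln 30.3 − 161.1 = 99.47·3.4111 − 161.1 = 178.207.
Rounded: 178.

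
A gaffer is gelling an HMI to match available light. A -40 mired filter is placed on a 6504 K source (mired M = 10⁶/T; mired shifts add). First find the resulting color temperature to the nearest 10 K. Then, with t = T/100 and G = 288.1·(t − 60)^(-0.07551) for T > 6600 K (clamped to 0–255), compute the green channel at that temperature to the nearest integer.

M_in = 10⁶/6504 = 153.75; M_out = 153.75 + (-40) = 113.75.
T_out = 10⁶/113.75 = 8791.1 K → 8790 K; t = 87.9.
G = 288.1·(87.9 − 60)^(-0.07551) = 288.1·27.9^(-0.07551) = 288.1·0.77775 = 224.071.
Rounded: 224.

224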